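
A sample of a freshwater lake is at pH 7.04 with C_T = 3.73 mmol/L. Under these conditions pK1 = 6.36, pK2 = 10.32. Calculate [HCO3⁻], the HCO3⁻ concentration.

α₁ = 1 / (1 + [H⁺]/K1 + K2/[H⁺]) = 1 / (1 + 10^-0.68 + 10^-3.28)
   = 1 / (1 + 0.20893 + 0.00052481) = 1/1.2095 = 0.8268
[HCO3⁻] = α₁ × DIC = 0.8268 × 3.73 = 3.08 mmol/L

[HCO3⁻] = 3.08 mmol/L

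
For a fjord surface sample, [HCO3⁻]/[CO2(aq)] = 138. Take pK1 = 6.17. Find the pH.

From K1 = [H⁺][HCO3⁻]/[CO2(aq)]:  pH = pK1 + log₁₀([HCO3⁻]/[CO2(aq)])
log₁₀(138) = +2.140
pH = 6.17 + (+2.140) = 8.31

pH = 8.31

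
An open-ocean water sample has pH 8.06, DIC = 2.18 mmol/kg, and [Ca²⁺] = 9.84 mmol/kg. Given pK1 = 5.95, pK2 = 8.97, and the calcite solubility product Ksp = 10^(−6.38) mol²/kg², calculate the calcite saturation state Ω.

α₂ = 1 / (1 + [H⁺]/K2 + [H⁺]²/(K1K2)) = 1 / (1 + 10^+0.91 + 10^-1.20)
   = 1 / (1 + 8.1283 + 0.063096) = 1/9.1914 = 0.1088
[CO3²⁻] = α₂ × DIC = 0.1088 × 2.18 = 0.2372 mmol/kg
Ksp = 10^(−6.38) = 4.169×10^-7
Ω = [Ca²⁺][CO3²⁻]/Ksp = (9.84×10^-3)(2.372×10^-4) / 4.169×10^-7 = 5.60

Ω = 5.60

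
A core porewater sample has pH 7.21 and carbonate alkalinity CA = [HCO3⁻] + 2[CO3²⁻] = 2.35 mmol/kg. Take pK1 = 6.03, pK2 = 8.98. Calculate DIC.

DIC = 2.46 mmol/kg

CA = [HCO3⁻] + 2[CO3²⁻] = (α₁ + 2α₂)·DIC
At pH 7.21: [H⁺]/K1 = 10^-1.18 = 0.066069, K2/[H⁺] = 10^-1.77 = 0.016982
α₁ = 1/(1 + 0.066069 + 0.016982) = 1/1.0831 = 0.9233; α₂ = α₁·K2/[H⁺] = 0.01568
α₁ + 2α₂ = 0.9547
DIC = CA / (α₁ + 2α₂) = 2.35 / 0.9547 = 2.46 mmol/kg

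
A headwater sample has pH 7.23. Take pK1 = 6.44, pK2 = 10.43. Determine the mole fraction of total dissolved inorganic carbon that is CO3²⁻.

α₂ = 1 / (1 + [H⁺]/K2 + [H⁺]²/(K1K2)) = 1 / (1 + 10^+3.20 + 10^+2.41)
   = 1 / (1 + 1584.9 + 257.04) = 1/1842.9 = 0.0005426

α₂ = 0.000543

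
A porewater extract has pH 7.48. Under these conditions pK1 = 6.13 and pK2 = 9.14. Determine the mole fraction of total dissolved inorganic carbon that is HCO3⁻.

α₁ = 1 / (1 + [H⁺]/K1 + K2/[H⁺]) = 1 / (1 + 10^-1.35 + 10^-1.66)
   = 1 / (1 + 0.044668 + 0.021878) = 1/1.0665 = 0.9376

α₁ = 0.938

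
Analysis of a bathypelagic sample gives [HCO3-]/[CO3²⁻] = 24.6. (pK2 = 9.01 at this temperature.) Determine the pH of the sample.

pH = 7.62

From K2 = [H⁺][CO3²⁻]/[HCO3-]:  pH = pK2 − log₁₀([HCO3-]/[CO3²⁻])
log₁₀(24.6) = +1.391
pH = 9.01 − (+1.391) = 7.62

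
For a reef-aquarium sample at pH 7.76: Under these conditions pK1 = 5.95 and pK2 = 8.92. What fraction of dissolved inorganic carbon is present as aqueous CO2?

α₀ = 0.0143

α₀ = 1 / (1 + K1/[H⁺] + K1K2/[H⁺]²) = 1 / (1 + 10^+1.81 + 10^+0.65)
   = 1 / (1 + 64.565 + 4.4668) = 1/70.032 = 0.01428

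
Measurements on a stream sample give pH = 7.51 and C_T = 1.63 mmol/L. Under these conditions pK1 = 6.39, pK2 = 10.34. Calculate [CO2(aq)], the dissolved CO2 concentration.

[CO2*] = 0.115 mmol/L

α₀ = 1 / (1 + K1/[H⁺] + K1K2/[H⁺]²) = 1 / (1 + 10^+1.12 + 10^-1.71)
   = 1 / (1 + 13.183 + 0.019498) = 1/14.202 = 0.07041
[CO2*] = α₀ × DIC = 0.07041 × 1.63 = 0.115 mmol/L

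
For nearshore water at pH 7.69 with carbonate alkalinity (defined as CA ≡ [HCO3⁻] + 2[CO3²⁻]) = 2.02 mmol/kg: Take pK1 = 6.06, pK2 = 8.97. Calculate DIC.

CA = [HCO3⁻] + 2[CO3²⁻] = (α₁ + 2α₂)·DIC
At pH 7.69: [H⁺]/K1 = 10^-1.63 = 0.023442, K2/[H⁺] = 10^-1.28 = 0.052481
α₁ = 1/(1 + 0.023442 + 0.052481) = 1/1.0759 = 0.9294; α₂ = α₁·K2/[H⁺] = 0.04878
α₁ + 2α₂ = 1.0270
DIC = CA / (α₁ + 2α₂) = 2.02 / 1.0270 = 1.97 mmol/kg

DIC = 1.97 mmol/kg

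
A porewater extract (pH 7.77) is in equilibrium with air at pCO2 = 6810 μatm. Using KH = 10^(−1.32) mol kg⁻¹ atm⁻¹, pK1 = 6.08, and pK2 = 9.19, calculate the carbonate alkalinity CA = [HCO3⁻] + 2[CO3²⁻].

CA = 17.2 mmol/kg

[CO2*] = KH · pCO2 = 10^(−1.32) × 6810×10^-6 = 3.259×10^-4 mol/kg
α₀ = 1/(1 + K1/[H⁺] + K1K2/[H⁺]²) = 1/(1 + 10^+1.69 + 10^+0.27) = 0.01929
DIC = [CO2*]/α₀ = 3.259×10^-4 / 0.01929 = 16.90 mmol/kg
CA = (α₁ + 2α₂)·DIC = (0.9448 + 2×0.03592) × 16.90 = 17.2 mmol/kg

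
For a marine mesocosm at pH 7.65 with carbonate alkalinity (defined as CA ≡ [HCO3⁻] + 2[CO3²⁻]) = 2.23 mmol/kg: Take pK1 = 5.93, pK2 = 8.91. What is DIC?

CA = [HCO3⁻] + 2[CO3²⁻] = (α₁ + 2α₂)·DIC
At pH 7.65: [H⁺]/K1 = 10^-1.72 = 0.019055, K2/[H⁺] = 10^-1.26 = 0.054954
α₁ = 1/(1 + 0.019055 + 0.054954) = 1/1.0740 = 0.9311; α₂ = α₁·K2/[H⁺] = 0.05117
α₁ + 2α₂ = 1.0334
DIC = CA / (α₁ + 2α₂) = 2.23 / 1.0334 = 2.16 mmol/kg

DIC = 2.16 mmol/kg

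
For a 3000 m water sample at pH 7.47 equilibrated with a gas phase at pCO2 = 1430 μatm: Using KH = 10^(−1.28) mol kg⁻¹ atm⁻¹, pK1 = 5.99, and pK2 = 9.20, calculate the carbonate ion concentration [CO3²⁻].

[CO3²⁻] = 0.0422 mmol/kg

[CO2*] = KH · pCO2 = 10^(−1.28) × 1430×10^-6 = 7.505×10^-5 mol/kg
α₀ = 1/(1 + K1/[H⁺] + K1K2/[H⁺]²) = 1/(1 + 10^+1.48 + 10^-0.25) = 0.03148
DIC = [CO2*]/α₀ = 7.505×10^-5 / 0.03148 = 2.384 mmol/kg
[CO3²⁻] = α₂·DIC; α₂ = 0.01770, so [CO3²⁻] = 0.01770 × 2.384 = 0.0422 mmol/kg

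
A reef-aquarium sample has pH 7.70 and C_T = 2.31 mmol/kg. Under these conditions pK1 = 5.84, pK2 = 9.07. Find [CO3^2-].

α₂ = 1 / (1 + [H⁺]/K2 + [H⁺]²/(K1K2)) = 1 / (1 + 10^+1.37 + 10^-0.49)
   = 1 / (1 + 23.442 + 0.32359) = 1/24.766 = 0.04038
[CO3²⁻] = α₂ × DIC = 0.04038 × 2.31 = 0.0933 mmol/kg

[CO3²⁻] = 0.0933 mmol/kg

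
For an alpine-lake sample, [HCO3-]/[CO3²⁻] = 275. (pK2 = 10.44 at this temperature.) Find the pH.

From K2 = [H⁺][CO3²⁻]/[HCO3-]:  pH = pK2 − log₁₀([HCO3-]/[CO3²⁻])
log₁₀(275) = +2.439
pH = 10.44 − (+2.439) = 8.00

pH = 8.00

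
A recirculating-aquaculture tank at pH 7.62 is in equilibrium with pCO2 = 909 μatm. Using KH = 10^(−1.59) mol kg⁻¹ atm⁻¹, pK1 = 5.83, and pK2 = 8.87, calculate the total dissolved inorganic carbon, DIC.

DIC = 1.55 mmol/kg

[CO2*] = KH · pCO2 = 10^(−1.59) × 909×10^-6 = 2.336×10^-5 mol/kg
α₀ = 1/(1 + K1/[H⁺] + K1K2/[H⁺]²) = 1/(1 + 10^+1.79 + 10^+0.54) = 0.01512
DIC = [CO2*]/α₀ = 2.336×10^-5 / 0.01512 = 1.55 mmol/kg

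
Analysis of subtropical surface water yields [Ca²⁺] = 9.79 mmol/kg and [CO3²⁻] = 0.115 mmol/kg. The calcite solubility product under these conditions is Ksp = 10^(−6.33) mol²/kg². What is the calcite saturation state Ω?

Ksp = 10^(−6.33) = 4.677×10^-7
Ω = [Ca²⁺][CO3²⁻]/Ksp = (9.79×10^-3)(0.115×10^-3) / 4.677×10^-7 = 2.41

Ω = 2.41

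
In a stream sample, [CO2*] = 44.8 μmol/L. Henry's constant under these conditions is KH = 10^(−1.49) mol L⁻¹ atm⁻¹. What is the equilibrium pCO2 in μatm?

KH = 10^(−1.49) = 3.236×10^-2 mol L⁻¹ atm⁻¹
pCO2 = [CO2*]/KH = 44.8×10^-6 / 3.236×10^-2 = 1.38×10^-3 atm = 1380 μatm

pCO2 = 1380 μatm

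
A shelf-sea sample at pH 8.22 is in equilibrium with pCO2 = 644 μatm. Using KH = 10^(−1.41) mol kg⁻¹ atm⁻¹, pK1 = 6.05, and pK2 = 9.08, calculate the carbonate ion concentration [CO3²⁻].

[CO2*] = KH · pCO2 = 10^(−1.41) × 644×10^-6 = 2.505×10^-5 mol/kg
α₀ = 1/(1 + K1/[H⁺] + K1K2/[H⁺]²) = 1/(1 + 10^+2.17 + 10^+1.31) = 0.005906
DIC = [CO2*]/α₀ = 2.505×10^-5 / 0.005906 = 4.242 mmol/kg
[CO3²⁻] = α₂·DIC; α₂ = 0.1206, so [CO3²⁻] = 0.1206 × 4.242 = 0.512 mmol/kg

[CO3²⁻] = 0.512 mmol/kg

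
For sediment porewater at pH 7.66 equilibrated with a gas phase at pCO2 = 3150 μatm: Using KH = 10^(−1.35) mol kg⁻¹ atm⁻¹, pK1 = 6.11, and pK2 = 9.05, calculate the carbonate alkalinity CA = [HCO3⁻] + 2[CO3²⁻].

CA = 5.40 mmol/kg

[CO2*] = KH · pCO2 = 10^(−1.35) × 3150×10^-6 = 1.407×10^-4 mol/kg
α₀ = 1/(1 + K1/[H⁺] + K1K2/[H⁺]²) = 1/(1 + 10^+1.55 + 10^+0.16) = 0.02637
DIC = [CO2*]/α₀ = 1.407×10^-4 / 0.02637 = 5.336 mmol/kg
CA = (α₁ + 2α₂)·DIC = (0.9355 + 2×0.03811) × 5.336 = 5.40 mmol/kg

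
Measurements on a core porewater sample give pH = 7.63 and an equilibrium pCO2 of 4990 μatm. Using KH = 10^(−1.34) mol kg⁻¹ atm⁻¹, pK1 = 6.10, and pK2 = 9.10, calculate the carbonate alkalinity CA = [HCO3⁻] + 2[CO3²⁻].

[CO2*] = KH · pCO2 = 10^(−1.34) × 4990×10^-6 = 2.281×10^-4 mol/kg
α₀ = 1/(1 + K1/[H⁺] + K1K2/[H⁺]²) = 1/(1 + 10^+1.53 + 10^+0.06) = 0.02775
DIC = [CO2*]/α₀ = 2.281×10^-4 / 0.02775 = 8.219 mmol/kg
CA = (α₁ + 2α₂)·DIC = (0.9404 + 2×0.03186) × 8.219 = 8.25 mmol/kg

CA = 8.25 mmol/kg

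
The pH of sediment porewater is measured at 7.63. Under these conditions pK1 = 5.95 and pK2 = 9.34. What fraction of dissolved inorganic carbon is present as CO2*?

α₀ = 0.0201

α₀ = 1 / (1 + K1/[H⁺] + K1K2/[H⁺]²) = 1 / (1 + 10^+1.68 + 10^-0.03)
   = 1 / (1 + 47.863 + 0.93325) = 1/49.796 = 0.02008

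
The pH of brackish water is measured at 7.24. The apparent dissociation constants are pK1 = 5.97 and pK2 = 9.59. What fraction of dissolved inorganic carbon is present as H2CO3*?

α₀ = 0.0508

α₀ = 1 / (1 + K1/[H⁺] + K1K2/[H⁺]²) = 1 / (1 + 10^+1.27 + 10^-1.08)
   = 1 / (1 + 18.621 + 0.083176) = 1/19.704 = 0.05075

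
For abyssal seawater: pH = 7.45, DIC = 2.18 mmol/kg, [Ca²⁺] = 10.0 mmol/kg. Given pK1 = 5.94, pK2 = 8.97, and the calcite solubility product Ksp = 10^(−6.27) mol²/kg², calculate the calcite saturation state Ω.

Ω = 1.16

α₂ = 1 / (1 + [H⁺]/K2 + [H⁺]²/(K1K2)) = 1 / (1 + 10^+1.52 + 10^+0.01)
   = 1 / (1 + 33.113 + 1.0233) = 1/35.136 = 0.02846
[CO3²⁻] = α₂ × DIC = 0.02846 × 2.18 = 0.06204 mmol/kg
Ksp = 10^(−6.27) = 5.370×10^-7
Ω = [Ca²⁺][CO3²⁻]/Ksp = (10.0×10^-3)(6.204×10^-5) / 5.370×10^-7 = 1.16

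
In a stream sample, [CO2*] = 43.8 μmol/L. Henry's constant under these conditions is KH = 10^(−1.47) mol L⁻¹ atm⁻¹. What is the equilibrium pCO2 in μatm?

pCO2 = 1290 μatm

KH = 10^(−1.47) = 3.388×10^-2 mol L⁻¹ atm⁻¹
pCO2 = [CO2*]/KH = 43.8×10^-6 / 3.388×10^-2 = 1.29×10^-3 atm = 1290 μatm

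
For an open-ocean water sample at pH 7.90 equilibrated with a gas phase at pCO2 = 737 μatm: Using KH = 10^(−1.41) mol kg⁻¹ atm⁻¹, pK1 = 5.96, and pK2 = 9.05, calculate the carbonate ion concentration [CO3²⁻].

[CO2*] = KH · pCO2 = 10^(−1.41) × 737×10^-6 = 2.867×10^-5 mol/kg
α₀ = 1/(1 + K1/[H⁺] + K1K2/[H⁺]²) = 1/(1 + 10^+1.94 + 10^+0.79) = 0.01061
DIC = [CO2*]/α₀ = 2.867×10^-5 / 0.01061 = 2.703 mmol/kg
[CO3²⁻] = α₂·DIC; α₂ = 0.06541, so [CO3²⁻] = 0.06541 × 2.703 = 0.177 mmol/kg

[CO3²⁻] = 0.177 mmol/kg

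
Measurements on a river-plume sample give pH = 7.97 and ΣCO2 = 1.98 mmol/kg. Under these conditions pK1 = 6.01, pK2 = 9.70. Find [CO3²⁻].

α₂ = 1 / (1 + [H⁺]/K2 + [H⁺]²/(K1K2)) = 1 / (1 + 10^+1.73 + 10^-0.23)
   = 1 / (1 + 53.703 + 0.58884) = 1/55.292 = 0.01809
[CO3²⁻] = α₂ × DIC = 0.01809 × 1.98 = 0.0358 mmol/kg

[CO3²⁻] = 0.0358 mmol/kg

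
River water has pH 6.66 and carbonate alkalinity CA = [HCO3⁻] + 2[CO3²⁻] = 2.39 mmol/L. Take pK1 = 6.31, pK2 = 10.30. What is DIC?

DIC = 3.46 mmol/L

CA = [HCO3⁻] + 2[CO3²⁻] = (α₁ + 2α₂)·DIC
At pH 6.66: [H⁺]/K1 = 10^-0.35 = 0.44668, K2/[H⁺] = 10^-3.64 = 0.00022909
α₁ = 1/(1 + 0.44668 + 0.00022909) = 1/1.4469 = 0.6911; α₂ = α₁·K2/[H⁺] = 0.0001583
α₁ + 2α₂ = 0.6914
DIC = CA / (α₁ + 2α₂) = 2.39 / 0.6914 = 3.46 mmol/L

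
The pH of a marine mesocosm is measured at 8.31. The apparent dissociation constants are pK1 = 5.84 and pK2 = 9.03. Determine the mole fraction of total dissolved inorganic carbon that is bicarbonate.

α₁ = 0.838

α₁ = 1 / (1 + [H⁺]/K1 + K2/[H⁺]) = 1 / (1 + 10^-2.47 + 10^-0.72)
   = 1 / (1 + 0.0033884 + 0.19055) = 1/1.1939 = 0.8376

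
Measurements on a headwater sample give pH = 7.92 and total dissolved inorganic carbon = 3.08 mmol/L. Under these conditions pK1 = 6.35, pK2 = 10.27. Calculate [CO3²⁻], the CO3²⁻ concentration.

α₂ = 1 / (1 + [H⁺]/K2 + [H⁺]²/(K1K2)) = 1 / (1 + 10^+2.35 + 10^+0.78)
   = 1 / (1 + 223.87 + 6.0256) = 1/230.90 = 0.004331
[CO3²⁻] = α₂ × DIC = 0.004331 × 3.08 = 0.0133 mmol/L = 13.3 μmol/L

[CO3²⁻] = 13.3 μmol/L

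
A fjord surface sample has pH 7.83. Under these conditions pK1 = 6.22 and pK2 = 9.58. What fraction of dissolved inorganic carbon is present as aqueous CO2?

α₀ = 1 / (1 + K1/[H⁺] + K1K2/[H⁺]²) = 1 / (1 + 10^+1.61 + 10^-0.14)
   = 1 / (1 + 40.738 + 0.72444) = 1/42.462 = 0.02355

α₀ = 0.0236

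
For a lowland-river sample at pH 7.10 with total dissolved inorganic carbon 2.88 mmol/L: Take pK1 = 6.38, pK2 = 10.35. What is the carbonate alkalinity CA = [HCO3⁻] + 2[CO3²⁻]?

CA = 2.42 mmol/L

CA = [HCO3⁻] + 2[CO3²⁻] = (α₁ + 2α₂)·DIC
At pH 7.10: [H⁺]/K1 = 10^-0.72 = 0.19055, K2/[H⁺] = 10^-3.25 = 0.00056234
α₁ = 1/(1 + 0.19055 + 0.00056234) = 1/1.1911 = 0.8396; α₂ = α₁·K2/[H⁺] = 0.0004721
α₁ + 2α₂ = 0.8405
CA = 0.8405 × 2.88 = 2.42 mmol/L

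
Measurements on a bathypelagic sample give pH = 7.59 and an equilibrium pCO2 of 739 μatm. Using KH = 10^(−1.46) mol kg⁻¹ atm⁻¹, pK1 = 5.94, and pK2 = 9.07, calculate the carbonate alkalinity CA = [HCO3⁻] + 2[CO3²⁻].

[CO2*] = KH · pCO2 = 10^(−1.46) × 739×10^-6 = 2.562×10^-5 mol/kg
α₀ = 1/(1 + K1/[H⁺] + K1K2/[H⁺]²) = 1/(1 + 10^+1.65 + 10^+0.17) = 0.02121
DIC = [CO2*]/α₀ = 2.562×10^-5 / 0.02121 = 1.208 mmol/kg
CA = (α₁ + 2α₂)·DIC = (0.9474 + 2×0.03137) × 1.208 = 1.22 mmol/kg

CA = 1.22 mmol/kg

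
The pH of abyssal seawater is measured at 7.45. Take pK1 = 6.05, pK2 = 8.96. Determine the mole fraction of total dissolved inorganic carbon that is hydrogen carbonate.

α₁ = 0.934

α₁ = 1 / (1 + [H⁺]/K1 + K2/[H⁺]) = 1 / (1 + 10^-1.40 + 10^-1.51)
   = 1 / (1 + 0.039811 + 0.030903) = 1/1.0707 = 0.9340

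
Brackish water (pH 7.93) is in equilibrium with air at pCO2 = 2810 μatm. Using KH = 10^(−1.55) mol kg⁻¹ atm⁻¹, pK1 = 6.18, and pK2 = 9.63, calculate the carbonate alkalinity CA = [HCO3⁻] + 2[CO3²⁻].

[CO2*] = KH · pCO2 = 10^(−1.55) × 2810×10^-6 = 7.920×10^-5 mol/kg
α₀ = 1/(1 + K1/[H⁺] + K1K2/[H⁺]²) = 1/(1 + 10^+1.75 + 10^+0.05) = 0.01714
DIC = [CO2*]/α₀ = 7.920×10^-5 / 0.01714 = 4.622 mmol/kg
CA = (α₁ + 2α₂)·DIC = (0.9636 + 2×0.01923) × 4.622 = 4.63 mmol/kg

CA = 4.63 mmol/kg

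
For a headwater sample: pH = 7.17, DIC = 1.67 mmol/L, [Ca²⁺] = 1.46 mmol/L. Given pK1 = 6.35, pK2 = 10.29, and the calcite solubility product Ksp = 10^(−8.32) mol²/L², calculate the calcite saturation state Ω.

Ω = 0.335

α₂ = 1 / (1 + [H⁺]/K2 + [H⁺]²/(K1K2)) = 1 / (1 + 10^+3.12 + 10^+2.30)
   = 1 / (1 + 1318.3 + 199.53) = 1/1518.8 = 0.0006584
[CO3²⁻] = α₂ × DIC = 0.0006584 × 1.67 = 0.001100 mmol/L = 1.100 μmol/L
Ksp = 10^(−8.32) = 4.786×10^-9
Ω = [Ca²⁺][CO3²⁻]/Ksp = (1.46×10^-3)(1.100×10^-6) / 4.786×10^-9 = 0.335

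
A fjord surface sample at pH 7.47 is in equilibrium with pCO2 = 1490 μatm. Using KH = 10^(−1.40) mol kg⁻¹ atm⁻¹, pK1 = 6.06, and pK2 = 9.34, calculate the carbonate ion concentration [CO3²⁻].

[CO2*] = KH · pCO2 = 10^(−1.40) × 1490×10^-6 = 5.932×10^-5 mol/kg
α₀ = 1/(1 + K1/[H⁺] + K1K2/[H⁺]²) = 1/(1 + 10^+1.41 + 10^-0.46) = 0.03697
DIC = [CO2*]/α₀ = 5.932×10^-5 / 0.03697 = 1.605 mmol/kg
[CO3²⁻] = α₂·DIC; α₂ = 0.01282, so [CO3²⁻] = 0.01282 × 1.605 = 0.0206 mmol/kg

[CO3²⁻] = 0.0206 mmol/kg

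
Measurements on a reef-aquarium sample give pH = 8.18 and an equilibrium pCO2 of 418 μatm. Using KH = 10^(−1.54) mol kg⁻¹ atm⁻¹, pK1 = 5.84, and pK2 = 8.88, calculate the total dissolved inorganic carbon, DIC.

[CO2*] = KH · pCO2 = 10^(−1.54) × 418×10^-6 = 1.206×10^-5 mol/kg
α₀ = 1/(1 + K1/[H⁺] + K1K2/[H⁺]²) = 1/(1 + 10^+2.34 + 10^+1.64) = 0.003796
DIC = [CO2*]/α₀ = 1.206×10^-5 / 0.003796 = 3.18 mmol/kg

DIC = 3.18 mmol/kg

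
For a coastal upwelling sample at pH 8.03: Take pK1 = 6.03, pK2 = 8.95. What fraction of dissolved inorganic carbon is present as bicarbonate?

α₁ = 1 / (1 + [H⁺]/K1 + K2/[H⁺]) = 1 / (1 + 10^-2.00 + 10^-0.92)
   = 1 / (1 + 0.010000 + 0.12023) = 1/1.1302 = 0.8848

α₁ = 0.885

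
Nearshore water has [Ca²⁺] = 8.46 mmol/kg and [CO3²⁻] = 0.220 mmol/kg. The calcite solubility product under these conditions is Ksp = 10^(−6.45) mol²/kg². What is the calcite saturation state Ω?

Ω = 5.25

Ksp = 10^(−6.45) = 3.548×10^-7
Ω = [Ca²⁺][CO3²⁻]/Ksp = (8.46×10^-3)(0.220×10^-3) / 3.548×10^-7 = 5.25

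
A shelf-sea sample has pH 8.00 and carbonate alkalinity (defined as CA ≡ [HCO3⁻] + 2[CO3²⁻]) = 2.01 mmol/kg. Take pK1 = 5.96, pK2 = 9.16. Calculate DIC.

CA = [HCO3⁻] + 2[CO3²⁻] = (α₁ + 2α₂)·DIC
At pH 8.00: [H⁺]/K1 = 10^-2.04 = 0.0091201, K2/[H⁺] = 10^-1.16 = 0.069183
α₁ = 1/(1 + 0.0091201 + 0.069183) = 1/1.0783 = 0.9274; α₂ = α₁·K2/[H⁺] = 0.06416
α₁ + 2α₂ = 1.0557
DIC = CA / (α₁ + 2α₂) = 2.01 / 1.0557 = 1.90 mmol/kg

DIC = 1.90 mmol/kg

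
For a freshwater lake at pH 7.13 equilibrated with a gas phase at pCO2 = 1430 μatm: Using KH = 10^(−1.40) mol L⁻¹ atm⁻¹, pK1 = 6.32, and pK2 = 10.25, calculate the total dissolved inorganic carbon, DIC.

DIC = 0.425 mmol/L

[CO2*] = KH · pCO2 = 10^(−1.40) × 1430×10^-6 = 5.693×10^-5 mol/L
α₀ = 1/(1 + K1/[H⁺] + K1K2/[H⁺]²) = 1/(1 + 10^+0.81 + 10^-2.31) = 0.1340
DIC = [CO2*]/α₀ = 5.693×10^-5 / 0.1340 = 0.425 mmol/L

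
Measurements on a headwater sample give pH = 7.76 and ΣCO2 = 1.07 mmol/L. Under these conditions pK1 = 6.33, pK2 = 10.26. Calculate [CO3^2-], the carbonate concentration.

[CO3²⁻] = 3.25 μmol/L

α₂ = 1 / (1 + [H⁺]/K2 + [H⁺]²/(K1K2)) = 1 / (1 + 10^+2.50 + 10^+1.07)
   = 1 / (1 + 316.23 + 11.749) = 1/328.98 = 0.003040
[CO3²⁻] = α₂ × DIC = 0.003040 × 1.07 = 0.00325 mmol/L = 3.25 μmol/L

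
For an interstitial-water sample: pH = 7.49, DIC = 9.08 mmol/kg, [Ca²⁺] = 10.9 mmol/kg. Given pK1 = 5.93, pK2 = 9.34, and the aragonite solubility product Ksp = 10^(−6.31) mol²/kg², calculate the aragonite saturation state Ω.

α₂ = 1 / (1 + [H⁺]/K2 + [H⁺]²/(K1K2)) = 1 / (1 + 10^+1.85 + 10^+0.29)
   = 1 / (1 + 70.795 + 1.9498) = 1/73.744 = 0.01356
[CO3²⁻] = α₂ × DIC = 0.01356 × 9.08 = 0.1231 mmol/kg
Ksp = 10^(−6.31) = 4.898×10^-7
Ω = [Ca²⁺][CO3²⁻]/Ksp = (10.9×10^-3)(1.231×10^-4) / 4.898×10^-7 = 2.74

Ω = 2.74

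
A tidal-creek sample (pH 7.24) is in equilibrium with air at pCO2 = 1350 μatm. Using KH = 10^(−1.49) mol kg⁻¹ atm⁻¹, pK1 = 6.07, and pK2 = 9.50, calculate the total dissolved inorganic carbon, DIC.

[CO2*] = KH · pCO2 = 10^(−1.49) × 1350×10^-6 = 4.369×10^-5 mol/kg
α₀ = 1/(1 + K1/[H⁺] + K1K2/[H⁺]²) = 1/(1 + 10^+1.17 + 10^-1.09) = 0.06300
DIC = [CO2*]/α₀ = 4.369×10^-5 / 0.06300 = 0.693 mmol/kg

DIC = 0.693 mmol/kg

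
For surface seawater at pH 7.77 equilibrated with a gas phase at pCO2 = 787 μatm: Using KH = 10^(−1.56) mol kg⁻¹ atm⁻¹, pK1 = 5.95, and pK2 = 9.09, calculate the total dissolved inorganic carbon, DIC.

DIC = 1.52 mmol/kg

[CO2*] = KH · pCO2 = 10^(−1.56) × 787×10^-6 = 2.168×10^-5 mol/kg
α₀ = 1/(1 + K1/[H⁺] + K1K2/[H⁺]²) = 1/(1 + 10^+1.82 + 10^+0.50) = 0.01424
DIC = [CO2*]/α₀ = 2.168×10^-5 / 0.01424 = 1.52 mmol/kg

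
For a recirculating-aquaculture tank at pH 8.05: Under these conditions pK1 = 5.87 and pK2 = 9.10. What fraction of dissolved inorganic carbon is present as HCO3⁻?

α₁ = 1 / (1 + [H⁺]/K1 + K2/[H⁺]) = 1 / (1 + 10^-2.18 + 10^-1.05)
   = 1 / (1 + 0.0066069 + 0.089125) = 1/1.0957 = 0.9126

α₁ = 0.913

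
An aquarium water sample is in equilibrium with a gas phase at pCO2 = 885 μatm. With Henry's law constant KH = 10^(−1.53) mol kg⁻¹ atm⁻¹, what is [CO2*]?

KH = 10^(−1.53) = 2.951×10^-2 mol kg⁻¹ atm⁻¹
[CO2*] = KH · pCO2 = 2.951×10^-2 × 885×10^-6 atm = 2.61×10^-5 mol/kg

[CO2*] = 26.1 μmol/kg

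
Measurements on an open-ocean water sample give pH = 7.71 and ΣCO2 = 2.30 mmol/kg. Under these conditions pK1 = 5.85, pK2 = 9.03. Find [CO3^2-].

[CO3²⁻] = 0.104 mmol/kg

α₂ = 1 / (1 + [H⁺]/K2 + [H⁺]²/(K1K2)) = 1 / (1 + 10^+1.32 + 10^-0.54)
   = 1 / (1 + 20.893 + 0.28840) = 1/22.181 = 0.04508
[CO3²⁻] = α₂ × DIC = 0.04508 × 2.30 = 0.104 mmol/kg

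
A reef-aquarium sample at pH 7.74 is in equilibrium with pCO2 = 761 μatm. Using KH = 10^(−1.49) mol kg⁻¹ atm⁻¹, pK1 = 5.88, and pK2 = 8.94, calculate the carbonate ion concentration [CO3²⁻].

[CO2*] = KH · pCO2 = 10^(−1.49) × 761×10^-6 = 2.463×10^-5 mol/kg
α₀ = 1/(1 + K1/[H⁺] + K1K2/[H⁺]²) = 1/(1 + 10^+1.86 + 10^+0.66) = 0.01282
DIC = [CO2*]/α₀ = 2.463×10^-5 / 0.01282 = 1.921 mmol/kg
[CO3²⁻] = α₂·DIC; α₂ = 0.05859, so [CO3²⁻] = 0.05859 × 1.921 = 0.113 mmol/kg

[CO3²⁻] = 0.113 mmol/kg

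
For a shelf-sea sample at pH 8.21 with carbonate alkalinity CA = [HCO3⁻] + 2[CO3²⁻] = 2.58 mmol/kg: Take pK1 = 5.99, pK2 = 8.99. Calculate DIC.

CA = [HCO3⁻] + 2[CO3²⁻] = (α₁ + 2α₂)·DIC
At pH 8.21: [H⁺]/K1 = 10^-2.22 = 0.0060256, K2/[H⁺] = 10^-0.78 = 0.16596
α₁ = 1/(1 + 0.0060256 + 0.16596) = 1/1.1720 = 0.8533; α₂ = α₁·K2/[H⁺] = 0.1416
α₁ + 2α₂ = 1.1365
DIC = CA / (α₁ + 2α₂) = 2.58 / 1.1365 = 2.27 mmol/kg

DIC = 2.27 mmol/kg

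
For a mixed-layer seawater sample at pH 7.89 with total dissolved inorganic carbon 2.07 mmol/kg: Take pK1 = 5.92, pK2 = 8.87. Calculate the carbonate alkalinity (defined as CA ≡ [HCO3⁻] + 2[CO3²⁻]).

CA = 2.24 mmol/kg

CA = [HCO3⁻] + 2[CO3²⁻] = (α₁ + 2α₂)·DIC
At pH 7.89: [H⁺]/K1 = 10^-1.97 = 0.010715, K2/[H⁺] = 10^-0.98 = 0.10471
α₁ = 1/(1 + 0.010715 + 0.10471) = 1/1.1154 = 0.8965; α₂ = α₁·K2/[H⁺] = 0.09388
α₁ + 2α₂ = 1.0843
CA = 1.0843 × 2.07 = 2.24 mmol/kg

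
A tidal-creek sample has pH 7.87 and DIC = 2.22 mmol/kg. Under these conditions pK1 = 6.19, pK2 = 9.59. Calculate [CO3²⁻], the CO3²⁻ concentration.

α₂ = 1 / (1 + [H⁺]/K2 + [H⁺]²/(K1K2)) = 1 / (1 + 10^+1.72 + 10^+0.04)
   = 1 / (1 + 52.481 + 1.0965) = 1/54.577 = 0.01832
[CO3²⁻] = α₂ × DIC = 0.01832 × 2.22 = 0.0407 mmol/kg

[CO3²⁻] = 0.0407 mmol/kg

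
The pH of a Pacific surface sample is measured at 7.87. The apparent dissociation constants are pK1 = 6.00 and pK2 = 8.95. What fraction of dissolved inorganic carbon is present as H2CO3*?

α₀ = 0.0123

α₀ = 1 / (1 + K1/[H⁺] + K1K2/[H⁺]²) = 1 / (1 + 10^+1.87 + 10^+0.79)
   = 1 / (1 + 74.131 + 6.1660) = 1/81.297 = 0.01230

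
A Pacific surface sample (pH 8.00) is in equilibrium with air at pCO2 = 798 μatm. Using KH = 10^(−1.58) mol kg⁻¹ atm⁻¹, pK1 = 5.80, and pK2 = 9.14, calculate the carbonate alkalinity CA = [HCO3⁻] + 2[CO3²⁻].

CA = 3.81 mmol/kg

[CO2*] = KH · pCO2 = 10^(−1.58) × 798×10^-6 = 2.099×10^-5 mol/kg
α₀ = 1/(1 + K1/[H⁺] + K1K2/[H⁺]²) = 1/(1 + 10^+2.20 + 10^+1.06) = 0.005849
DIC = [CO2*]/α₀ = 2.099×10^-5 / 0.005849 = 3.589 mmol/kg
CA = (α₁ + 2α₂)·DIC = (0.9270 + 2×0.06715) × 3.589 = 3.81 mmol/kg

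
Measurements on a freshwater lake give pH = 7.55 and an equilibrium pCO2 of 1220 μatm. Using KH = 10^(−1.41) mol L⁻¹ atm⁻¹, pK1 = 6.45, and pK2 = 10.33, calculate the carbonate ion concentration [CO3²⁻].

[CO3²⁻] = 0.992 μmol/L

[CO2*] = KH · pCO2 = 10^(−1.41) × 1220×10^-6 = 4.746×10^-5 mol/L
α₀ = 1/(1 + K1/[H⁺] + K1K2/[H⁺]²) = 1/(1 + 10^+1.10 + 10^-1.68) = 0.07347
DIC = [CO2*]/α₀ = 4.746×10^-5 / 0.07347 = 0.6460 mmol/L
[CO3²⁻] = α₂·DIC; α₂ = 0.001535, so [CO3²⁻] = 0.001535 × 0.6460 = 0.000992 mmol/L = 0.992 μmol/L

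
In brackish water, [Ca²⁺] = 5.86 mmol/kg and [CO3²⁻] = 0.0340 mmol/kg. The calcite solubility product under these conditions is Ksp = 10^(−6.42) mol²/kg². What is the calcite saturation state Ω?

Ω = 0.524

Ksp = 10^(−6.42) = 3.802×10^-7
Ω = [Ca²⁺][CO3²⁻]/Ksp = (5.86×10^-3)(0.0340×10^-3) / 3.802×10^-7 = 0.524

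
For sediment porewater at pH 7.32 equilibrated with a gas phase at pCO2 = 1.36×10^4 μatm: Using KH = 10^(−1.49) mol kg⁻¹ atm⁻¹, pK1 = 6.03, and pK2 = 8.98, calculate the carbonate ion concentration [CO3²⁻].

[CO3²⁻] = 0.188 mmol/kg

[CO2*] = KH · pCO2 = 10^(−1.49) × 1.36×10^4×10^-6 = 4.401×10^-4 mol/kg
α₀ = 1/(1 + K1/[H⁺] + K1K2/[H⁺]²) = 1/(1 + 10^+1.29 + 10^-0.37) = 0.04779
DIC = [CO2*]/α₀ = 4.401×10^-4 / 0.04779 = 9.209 mmol/kg
[CO3²⁻] = α₂·DIC; α₂ = 0.02039, so [CO3²⁻] = 0.02039 × 9.209 = 0.188 mmol/kg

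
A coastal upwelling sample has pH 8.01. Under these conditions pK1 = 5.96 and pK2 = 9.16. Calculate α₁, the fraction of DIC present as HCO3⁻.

α₁ = 0.926

α₁ = 1 / (1 + [H⁺]/K1 + K2/[H⁺]) = 1 / (1 + 10^-2.05 + 10^-1.15)
   = 1 / (1 + 0.0089125 + 0.070795) = 1/1.0797 = 0.9262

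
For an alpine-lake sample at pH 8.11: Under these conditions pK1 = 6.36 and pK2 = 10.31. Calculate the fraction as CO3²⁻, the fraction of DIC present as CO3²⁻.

α₂ = 0.00616

α₂ = 1 / (1 + [H⁺]/K2 + [H⁺]²/(K1K2)) = 1 / (1 + 10^+2.20 + 10^+0.45)
   = 1 / (1 + 158.49 + 2.8184) = 1/162.31 = 0.006161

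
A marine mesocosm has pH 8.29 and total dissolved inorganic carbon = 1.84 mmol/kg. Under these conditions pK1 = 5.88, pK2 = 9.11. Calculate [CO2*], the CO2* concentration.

α₀ = 1 / (1 + K1/[H⁺] + K1K2/[H⁺]²) = 1 / (1 + 10^+2.41 + 10^+1.59)
   = 1 / (1 + 257.04 + 38.905) = 1/296.94 = 0.003368
[CO2*] = α₀ × DIC = 0.003368 × 1.84 = 0.00620 mmol/kg = 6.20 μmol/kg

[CO2*] = 6.20 μmol/kg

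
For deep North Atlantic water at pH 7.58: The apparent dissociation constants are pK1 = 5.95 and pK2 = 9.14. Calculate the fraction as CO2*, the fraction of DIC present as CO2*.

α₀ = 0.0223

α₀ = 1 / (1 + K1/[H⁺] + K1K2/[H⁺]²) = 1 / (1 + 10^+1.63 + 10^+0.07)
   = 1 / (1 + 42.658 + 1.1749) = 1/44.833 = 0.02231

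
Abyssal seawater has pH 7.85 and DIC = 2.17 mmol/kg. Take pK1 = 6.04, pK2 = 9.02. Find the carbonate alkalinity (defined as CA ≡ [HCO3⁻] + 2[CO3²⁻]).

CA = [HCO3⁻] + 2[CO3²⁻] = (α₁ + 2α₂)·DIC
At pH 7.85: [H⁺]/K1 = 10^-1.81 = 0.015488, K2/[H⁺] = 10^-1.17 = 0.067608
α₁ = 1/(1 + 0.015488 + 0.067608) = 1/1.0831 = 0.9233; α₂ = α₁·K2/[H⁺] = 0.06242
α₁ + 2α₂ = 1.0481
CA = 1.0481 × 2.17 = 2.27 mmol/kg

CA = 2.27 mmol/kg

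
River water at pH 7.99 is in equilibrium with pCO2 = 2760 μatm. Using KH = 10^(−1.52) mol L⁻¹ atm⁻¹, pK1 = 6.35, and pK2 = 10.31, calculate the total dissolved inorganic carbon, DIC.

DIC = 3.74 mmol/L

[CO2*] = KH · pCO2 = 10^(−1.52) × 2760×10^-6 = 8.335×10^-5 mol/L
α₀ = 1/(1 + K1/[H⁺] + K1K2/[H⁺]²) = 1/(1 + 10^+1.64 + 10^-0.68) = 0.02229
DIC = [CO2*]/α₀ = 8.335×10^-5 / 0.02229 = 3.74 mmol/L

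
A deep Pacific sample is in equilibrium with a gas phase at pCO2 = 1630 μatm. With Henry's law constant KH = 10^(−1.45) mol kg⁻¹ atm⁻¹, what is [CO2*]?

[CO2*] = 57.8 μmol/kg

KH = 10^(−1.45) = 3.548×10^-2 mol kg⁻¹ atm⁻¹
[CO2*] = KH · pCO2 = 3.548×10^-2 × 1630×10^-6 atm = 5.78×10^-5 mol/kg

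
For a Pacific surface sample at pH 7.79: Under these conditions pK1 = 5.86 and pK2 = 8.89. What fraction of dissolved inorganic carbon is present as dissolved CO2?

α₀ = 0.0108

α₀ = 1 / (1 + K1/[H⁺] + K1K2/[H⁺]²) = 1 / (1 + 10^+1.93 + 10^+0.83)
   = 1 / (1 + 85.114 + 6.7608) = 1/92.875 = 0.01077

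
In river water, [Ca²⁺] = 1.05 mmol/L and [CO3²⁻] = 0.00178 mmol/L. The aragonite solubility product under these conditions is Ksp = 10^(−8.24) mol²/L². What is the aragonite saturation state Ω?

Ksp = 10^(−8.24) = 5.754×10^-9
Ω = [Ca²⁺][CO3²⁻]/Ksp = (1.05×10^-3)(0.00178×10^-3) / 5.754×10^-9 = 0.325

Ω = 0.325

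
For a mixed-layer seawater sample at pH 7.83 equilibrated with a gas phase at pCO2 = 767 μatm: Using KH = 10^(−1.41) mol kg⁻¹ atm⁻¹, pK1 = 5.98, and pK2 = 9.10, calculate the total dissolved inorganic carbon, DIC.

DIC = 2.26 mmol/kg

[CO2*] = KH · pCO2 = 10^(−1.41) × 767×10^-6 = 2.984×10^-5 mol/kg
α₀ = 1/(1 + K1/[H⁺] + K1K2/[H⁺]²) = 1/(1 + 10^+1.85 + 10^+0.58) = 0.01323
DIC = [CO2*]/α₀ = 2.984×10^-5 / 0.01323 = 2.26 mmol/kg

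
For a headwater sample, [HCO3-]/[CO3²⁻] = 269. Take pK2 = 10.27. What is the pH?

pH = 7.84

From K2 = [H⁺][CO3²⁻]/[HCO3-]:  pH = pK2 − log₁₀([HCO3-]/[CO3²⁻])
log₁₀(269) = +2.430
pH = 10.27 − (+2.430) = 7.84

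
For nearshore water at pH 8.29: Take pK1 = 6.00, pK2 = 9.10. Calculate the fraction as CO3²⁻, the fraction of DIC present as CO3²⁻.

α₂ = 0.134

α₂ = 1 / (1 + [H⁺]/K2 + [H⁺]²/(K1K2)) = 1 / (1 + 10^+0.81 + 10^-1.48)
   = 1 / (1 + 6.4565 + 0.033113) = 1/7.4897 = 0.1335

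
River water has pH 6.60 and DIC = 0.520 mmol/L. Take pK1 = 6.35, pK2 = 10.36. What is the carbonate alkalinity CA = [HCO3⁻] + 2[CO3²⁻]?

CA = [HCO3⁻] + 2[CO3²⁻] = (α₁ + 2α₂)·DIC
At pH 6.60: [H⁺]/K1 = 10^-0.25 = 0.56234, K2/[H⁺] = 10^-3.76 = 0.00017378
α₁ = 1/(1 + 0.56234 + 0.00017378) = 1/1.5625 = 0.6400; α₂ = α₁·K2/[H⁺] = 0.0001112
α₁ + 2α₂ = 0.6402
CA = 0.6402 × 0.520 = 0.333 mmol/L

CA = 0.333 mmol/L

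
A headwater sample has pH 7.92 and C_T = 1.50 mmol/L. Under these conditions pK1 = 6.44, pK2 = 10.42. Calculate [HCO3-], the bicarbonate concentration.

[HCO3⁻] = 1.45 mmol/L

α₁ = 1 / (1 + [H⁺]/K1 + K2/[H⁺]) = 1 / (1 + 10^-1.48 + 10^-2.50)
   = 1 / (1 + 0.033113 + 0.0031623) = 1/1.0363 = 0.9650
[HCO3⁻] = α₁ × DIC = 0.9650 × 1.50 = 1.45 mmol/L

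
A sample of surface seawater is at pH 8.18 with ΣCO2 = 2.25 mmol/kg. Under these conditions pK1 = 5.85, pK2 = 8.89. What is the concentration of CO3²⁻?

[CO3²⁻] = 0.366 mmol/kg

α₂ = 1 / (1 + [H⁺]/K2 + [H⁺]²/(K1K2)) = 1 / (1 + 10^+0.71 + 10^-1.62)
   = 1 / (1 + 5.1286 + 0.023988) = 1/6.1526 = 0.1625
[CO3²⁻] = α₂ × DIC = 0.1625 × 2.25 = 0.366 mmol/kg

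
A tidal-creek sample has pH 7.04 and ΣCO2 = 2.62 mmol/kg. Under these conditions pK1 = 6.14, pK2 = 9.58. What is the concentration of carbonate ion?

[CO3²⁻] = 6.69 μmol/kg

α₂ = 1 / (1 + [H⁺]/K2 + [H⁺]²/(K1K2)) = 1 / (1 + 10^+2.54 + 10^+1.64)
   = 1 / (1 + 346.74 + 43.652) = 1/391.39 = 0.002555
[CO3²⁻] = α₂ × DIC = 0.002555 × 2.62 = 0.00669 mmol/kg = 6.69 μmol/kg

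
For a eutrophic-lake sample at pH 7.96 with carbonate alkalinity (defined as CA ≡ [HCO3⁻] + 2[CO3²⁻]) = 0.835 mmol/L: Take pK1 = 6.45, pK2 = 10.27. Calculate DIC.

CA = [HCO3⁻] + 2[CO3²⁻] = (α₁ + 2α₂)·DIC
At pH 7.96: [H⁺]/K1 = 10^-1.51 = 0.030903, K2/[H⁺] = 10^-2.31 = 0.0048978
α₁ = 1/(1 + 0.030903 + 0.0048978) = 1/1.0358 = 0.9654; α₂ = α₁·K2/[H⁺] = 0.004729
α₁ + 2α₂ = 0.9749
DIC = CA / (α₁ + 2α₂) = 0.835 / 0.9749 = 0.857 mmol/L

DIC = 0.857 mmol/L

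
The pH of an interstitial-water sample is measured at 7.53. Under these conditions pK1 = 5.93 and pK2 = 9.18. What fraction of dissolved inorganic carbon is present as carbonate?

α₂ = 1 / (1 + [H⁺]/K2 + [H⁺]²/(K1K2)) = 1 / (1 + 10^+1.65 + 10^+0.05)
   = 1 / (1 + 44.668 + 1.1220) = 1/46.790 = 0.02137

α₂ = 0.0214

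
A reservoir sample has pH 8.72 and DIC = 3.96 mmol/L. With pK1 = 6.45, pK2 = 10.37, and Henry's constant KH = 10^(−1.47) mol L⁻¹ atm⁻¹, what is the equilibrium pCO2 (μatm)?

α₀ = 1 / (1 + K1/[H⁺] + K1K2/[H⁺]²) = 1 / (1 + 10^+2.27 + 10^+0.62)
   = 1 / (1 + 186.21 + 4.1687) = 1/191.38 = 0.005225
[CO2*] = α₀ × DIC = 0.005225 × 3.96 = 0.02069 mmol/L
pCO2 = [CO2*]/KH = 2.069×10^-5 / 3.388×10^-2 = 611 μatm

pCO2 = 611 μatm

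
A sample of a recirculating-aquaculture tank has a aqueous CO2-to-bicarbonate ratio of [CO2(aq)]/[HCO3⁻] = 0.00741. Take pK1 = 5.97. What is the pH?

pH = 8.10

From K1 = [H⁺][HCO3⁻]/[CO2(aq)]:  pH = pK1 − log₁₀([CO2(aq)]/[HCO3⁻])
log₁₀(0.00741) = -2.130
pH = 5.97 − (-2.130) = 8.10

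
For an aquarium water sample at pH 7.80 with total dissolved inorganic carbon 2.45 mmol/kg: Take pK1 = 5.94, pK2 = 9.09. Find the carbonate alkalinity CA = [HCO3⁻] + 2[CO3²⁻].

CA = [HCO3⁻] + 2[CO3²⁻] = (α₁ + 2α₂)·DIC
At pH 7.80: [H⁺]/K1 = 10^-1.86 = 0.013804, K2/[H⁺] = 10^-1.29 = 0.051286
α₁ = 1/(1 + 0.013804 + 0.051286) = 1/1.0651 = 0.9389; α₂ = α₁·K2/[H⁺] = 0.04815
α₁ + 2α₂ = 1.0352
CA = 1.0352 × 2.45 = 2.54 mmol/kg

CA = 2.54 mmol/kg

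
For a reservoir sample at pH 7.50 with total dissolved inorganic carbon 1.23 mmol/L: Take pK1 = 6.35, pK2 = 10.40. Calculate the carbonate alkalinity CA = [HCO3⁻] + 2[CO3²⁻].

CA = 1.15 mmol/L

CA = [HCO3⁻] + 2[CO3²⁻] = (α₁ + 2α₂)·DIC
At pH 7.50: [H⁺]/K1 = 10^-1.15 = 0.070795, K2/[H⁺] = 10^-2.90 = 0.0012589
α₁ = 1/(1 + 0.070795 + 0.0012589) = 1/1.0721 = 0.9328; α₂ = α₁·K2/[H⁺] = 0.001174
α₁ + 2α₂ = 0.9351
CA = 0.9351 × 1.23 = 1.15 mmol/L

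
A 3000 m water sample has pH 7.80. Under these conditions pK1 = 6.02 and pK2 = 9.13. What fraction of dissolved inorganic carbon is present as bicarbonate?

α₁ = 1 / (1 + [H⁺]/K1 + K2/[H⁺]) = 1 / (1 + 10^-1.78 + 10^-1.33)
   = 1 / (1 + 0.016596 + 0.046774) = 1/1.0634 = 0.9404

α₁ = 0.940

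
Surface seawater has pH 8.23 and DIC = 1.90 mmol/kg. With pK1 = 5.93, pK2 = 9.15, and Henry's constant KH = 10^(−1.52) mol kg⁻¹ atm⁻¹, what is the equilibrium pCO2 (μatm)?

pCO2 = 280 μatm

α₀ = 1 / (1 + K1/[H⁺] + K1K2/[H⁺]²) = 1 / (1 + 10^+2.30 + 10^+1.38)
   = 1 / (1 + 199.53 + 23.988) = 1/224.51 = 0.004454
[CO2*] = α₀ × DIC = 0.004454 × 1.90 = 0.008463 mmol/kg = 8.463 μmol/kg
pCO2 = [CO2*]/KH = 8.463×10^-6 / 3.020×10^-2 = 280 μatm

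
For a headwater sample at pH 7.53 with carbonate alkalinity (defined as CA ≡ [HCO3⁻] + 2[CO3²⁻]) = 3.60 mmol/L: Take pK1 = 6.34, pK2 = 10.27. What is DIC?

CA = [HCO3⁻] + 2[CO3²⁻] = (α₁ + 2α₂)·DIC
At pH 7.53: [H⁺]/K1 = 10^-1.19 = 0.064565, K2/[H⁺] = 10^-2.74 = 0.0018197
α₁ = 1/(1 + 0.064565 + 0.0018197) = 1/1.0664 = 0.9377; α₂ = α₁·K2/[H⁺] = 0.001706
α₁ + 2α₂ = 0.9412
DIC = CA / (α₁ + 2α₂) = 3.60 / 0.9412 = 3.83 mmol/L

DIC = 3.83 mmol/L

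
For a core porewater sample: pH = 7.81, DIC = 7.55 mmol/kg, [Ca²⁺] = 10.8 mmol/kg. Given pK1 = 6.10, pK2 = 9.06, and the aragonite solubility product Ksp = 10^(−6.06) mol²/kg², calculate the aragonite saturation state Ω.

α₂ = 1 / (1 + [H⁺]/K2 + [H⁺]²/(K1K2)) = 1 / (1 + 10^+1.25 + 10^-0.46)
   = 1 / (1 + 17.783 + 0.34674) = 1/19.130 = 0.05228
[CO3²⁻] = α₂ × DIC = 0.05228 × 7.55 = 0.3947 mmol/kg
Ksp = 10^(−6.06) = 8.710×10^-7
Ω = [Ca²⁺][CO3²⁻]/Ksp = (10.8×10^-3)(3.947×10^-4) / 8.710×10^-7 = 4.89

Ω = 4.89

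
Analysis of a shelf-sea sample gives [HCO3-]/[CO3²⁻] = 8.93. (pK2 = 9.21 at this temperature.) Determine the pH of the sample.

From K2 = [H⁺][CO3²⁻]/[HCO3-]:  pH = pK2 − log₁₀([HCO3-]/[CO3²⁻])
log₁₀(8.93) = +0.951
pH = 9.21 − (+0.951) = 8.26

pH = 8.26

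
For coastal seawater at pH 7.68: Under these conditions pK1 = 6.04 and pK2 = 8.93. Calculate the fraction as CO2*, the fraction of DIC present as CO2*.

α₀ = 0.0212

α₀ = 1 / (1 + K1/[H⁺] + K1K2/[H⁺]²) = 1 / (1 + 10^+1.64 + 10^+0.39)
   = 1 / (1 + 43.652 + 2.4547) = 1/47.106 = 0.02123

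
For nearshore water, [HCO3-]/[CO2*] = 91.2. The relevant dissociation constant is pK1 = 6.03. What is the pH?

From K1 = [H⁺][HCO3-]/[CO2*]:  pH = pK1 + log₁₀([HCO3-]/[CO2*])
log₁₀(91.2) = +1.960
pH = 6.03 + (+1.960) = 7.99

pH = 7.99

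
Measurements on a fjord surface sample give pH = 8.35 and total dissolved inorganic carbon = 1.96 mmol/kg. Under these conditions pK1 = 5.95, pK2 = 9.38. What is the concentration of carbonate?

[CO3²⁻] = 0.167 mmol/kg

α₂ = 1 / (1 + [H⁺]/K2 + [H⁺]²/(K1K2)) = 1 / (1 + 10^+1.03 + 10^-1.37)
   = 1 / (1 + 10.715 + 0.042658) = 1/11.758 = 0.08505
[CO3²⁻] = α₂ × DIC = 0.08505 × 1.96 = 0.167 mmol/kg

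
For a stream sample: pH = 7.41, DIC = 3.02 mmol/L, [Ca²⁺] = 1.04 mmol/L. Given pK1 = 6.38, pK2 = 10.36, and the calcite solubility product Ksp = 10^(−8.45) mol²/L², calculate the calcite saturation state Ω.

α₂ = 1 / (1 + [H⁺]/K2 + [H⁺]²/(K1K2)) = 1 / (1 + 10^+2.95 + 10^+1.92)
   = 1 / (1 + 891.25 + 83.176) = 1/975.43 = 0.001025
[CO3²⁻] = α₂ × DIC = 0.001025 × 3.02 = 0.003096 mmol/L = 3.096 μmol/L
Ksp = 10^(−8.45) = 3.548×10^-9
Ω = [Ca²⁺][CO3²⁻]/Ksp = (1.04×10^-3)(3.096×10^-6) / 3.548×10^-9 = 0.907

Ω = 0.907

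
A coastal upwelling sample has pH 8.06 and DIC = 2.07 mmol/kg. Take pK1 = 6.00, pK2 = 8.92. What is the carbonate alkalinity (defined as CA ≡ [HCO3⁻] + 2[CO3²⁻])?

CA = [HCO3⁻] + 2[CO3²⁻] = (α₁ + 2α₂)·DIC
At pH 8.06: [H⁺]/K1 = 10^-2.06 = 0.0087096, K2/[H⁺] = 10^-0.86 = 0.13804
α₁ = 1/(1 + 0.0087096 + 0.13804) = 1/1.1467 = 0.8720; α₂ = α₁·K2/[H⁺] = 0.1204
α₁ + 2α₂ = 1.1128
CA = 1.1128 × 2.07 = 2.30 mmol/kg

CA = 2.30 mmol/kg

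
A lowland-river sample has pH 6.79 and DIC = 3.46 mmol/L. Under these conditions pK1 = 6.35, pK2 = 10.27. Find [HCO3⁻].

α₁ = 1 / (1 + [H⁺]/K1 + K2/[H⁺]) = 1 / (1 + 10^-0.44 + 10^-3.48)
   = 1 / (1 + 0.36308 + 0.00033113) = 1/1.3634 = 0.7335
[HCO3⁻] = α₁ × DIC = 0.7335 × 3.46 = 2.54 mmol/L

[HCO3⁻] = 2.54 mmol/L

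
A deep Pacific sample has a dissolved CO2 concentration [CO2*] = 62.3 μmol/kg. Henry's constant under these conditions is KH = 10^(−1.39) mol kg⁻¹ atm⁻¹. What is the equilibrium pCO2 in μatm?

pCO2 = 1530 μatm

KH = 10^(−1.39) = 4.074×10^-2 mol kg⁻¹ atm⁻¹
pCO2 = [CO2*]/KH = 62.3×10^-6 / 4.074×10^-2 = 1.53×10^-3 atm = 1530 μatm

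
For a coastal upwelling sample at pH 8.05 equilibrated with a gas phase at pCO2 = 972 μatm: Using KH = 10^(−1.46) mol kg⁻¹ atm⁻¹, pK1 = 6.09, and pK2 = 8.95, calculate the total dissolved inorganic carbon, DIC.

[CO2*] = KH · pCO2 = 10^(−1.46) × 972×10^-6 = 3.370×10^-5 mol/kg
α₀ = 1/(1 + K1/[H⁺] + K1K2/[H⁺]²) = 1/(1 + 10^+1.96 + 10^+1.06) = 0.009645
DIC = [CO2*]/α₀ = 3.370×10^-5 / 0.009645 = 3.49 mmol/kg

DIC = 3.49 mmol/kg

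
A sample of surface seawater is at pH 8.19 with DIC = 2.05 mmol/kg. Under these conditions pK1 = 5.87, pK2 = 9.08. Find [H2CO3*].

[CO2*] = 8.66 μmol/kg

α₀ = 1 / (1 + K1/[H⁺] + K1K2/[H⁺]²) = 1 / (1 + 10^+2.32 + 10^+1.43)
   = 1 / (1 + 208.93 + 26.915) = 1/236.84 = 0.004222
[CO2*] = α₀ × DIC = 0.004222 × 2.05 = 0.00866 mmol/kg = 8.66 μmol/kg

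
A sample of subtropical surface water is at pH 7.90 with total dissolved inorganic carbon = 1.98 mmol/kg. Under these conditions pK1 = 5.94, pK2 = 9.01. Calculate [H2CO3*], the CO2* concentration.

α₀ = 1 / (1 + K1/[H⁺] + K1K2/[H⁺]²) = 1 / (1 + 10^+1.96 + 10^+0.85)
   = 1 / (1 + 91.201 + 7.0795) = 1/99.281 = 0.01007
[CO2*] = α₀ × DIC = 0.01007 × 1.98 = 0.0199 mmol/kg = 19.9 μmol/kg

[CO2*] = 19.9 μmol/kg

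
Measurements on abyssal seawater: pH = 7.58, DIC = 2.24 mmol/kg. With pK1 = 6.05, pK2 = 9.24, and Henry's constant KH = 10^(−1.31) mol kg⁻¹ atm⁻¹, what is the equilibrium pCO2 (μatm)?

α₀ = 1 / (1 + K1/[H⁺] + K1K2/[H⁺]²) = 1 / (1 + 10^+1.53 + 10^-0.13)
   = 1 / (1 + 33.884 + 0.74131) = 1/35.626 = 0.02807
[CO2*] = α₀ × DIC = 0.02807 × 2.24 = 0.06288 mmol/kg
pCO2 = [CO2*]/KH = 6.288×10^-5 / 4.898×10^-2 = 1280 μatm

pCO2 = 1280 μatm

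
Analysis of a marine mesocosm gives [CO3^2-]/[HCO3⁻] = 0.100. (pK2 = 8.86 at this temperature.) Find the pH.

From K2 = [H⁺][CO3^2-]/[HCO3⁻]:  pH = pK2 + log₁₀([CO3^2-]/[HCO3⁻])
log₁₀(0.100) = -1.000
pH = 8.86 + (-1.000) = 7.86

pH = 7.86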